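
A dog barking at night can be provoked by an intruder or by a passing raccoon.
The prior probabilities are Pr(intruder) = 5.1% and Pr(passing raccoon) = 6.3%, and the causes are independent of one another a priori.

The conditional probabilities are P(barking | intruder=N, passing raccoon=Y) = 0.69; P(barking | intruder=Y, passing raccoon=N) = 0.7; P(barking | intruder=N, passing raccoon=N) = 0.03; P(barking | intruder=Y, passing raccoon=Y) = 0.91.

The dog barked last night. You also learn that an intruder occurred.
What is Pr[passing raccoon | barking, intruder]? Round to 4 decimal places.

Numerator (weight on configurations with passing raccoon): 0.91*0.063 = 0.057330
Denominator P(barking | intruder): 0.7*0.937 + 0.91*0.063 = 0.713230
Posterior = 0.057330 / 0.713230 ≈ 0.0804

Pr[passing raccoon | barking, intruder] ≈ 0.0804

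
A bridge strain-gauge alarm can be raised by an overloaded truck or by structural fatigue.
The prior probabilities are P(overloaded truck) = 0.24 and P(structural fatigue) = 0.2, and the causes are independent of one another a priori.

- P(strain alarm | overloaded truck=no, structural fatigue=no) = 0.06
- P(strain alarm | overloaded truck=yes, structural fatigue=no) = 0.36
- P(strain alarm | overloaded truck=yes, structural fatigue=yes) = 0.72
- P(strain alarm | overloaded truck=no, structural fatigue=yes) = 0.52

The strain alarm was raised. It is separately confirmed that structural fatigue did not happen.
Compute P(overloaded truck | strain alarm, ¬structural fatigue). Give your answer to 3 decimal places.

P(strain alarm | ¬structural fatigue) = 0.06*0.76 + 0.36*0.24 = 0.045600 + 0.086400 = 0.132000
Restricting to configurations with overloaded truck present: 0.36*0.24 = 0.086400.
P(overloaded truck | strain alarm, ¬structural fatigue) = 0.086400 / 0.132000 ≈ 0.655

P(overloaded truck | strain alarm, ¬structural fatigue) ≈ 0.655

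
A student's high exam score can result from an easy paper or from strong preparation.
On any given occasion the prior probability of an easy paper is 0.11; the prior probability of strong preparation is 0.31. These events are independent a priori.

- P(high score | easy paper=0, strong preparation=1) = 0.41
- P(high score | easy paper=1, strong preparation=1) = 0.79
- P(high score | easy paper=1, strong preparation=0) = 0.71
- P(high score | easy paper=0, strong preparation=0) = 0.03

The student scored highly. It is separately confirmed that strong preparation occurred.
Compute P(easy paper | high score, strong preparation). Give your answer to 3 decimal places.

P(easy paper | high score, strong preparation) ≈ 0.192

By total probability over both values of easy paper:
  P(high score | strong preparation) = 0.41·0.89 + 0.79·0.11
        = 0.364900 + 0.086900 = 0.451800
Configurations with easy paper contribute 0.086900, so
  P(easy paper | high score, strong preparation) = 0.086900 / 0.451800 ≈ 0.192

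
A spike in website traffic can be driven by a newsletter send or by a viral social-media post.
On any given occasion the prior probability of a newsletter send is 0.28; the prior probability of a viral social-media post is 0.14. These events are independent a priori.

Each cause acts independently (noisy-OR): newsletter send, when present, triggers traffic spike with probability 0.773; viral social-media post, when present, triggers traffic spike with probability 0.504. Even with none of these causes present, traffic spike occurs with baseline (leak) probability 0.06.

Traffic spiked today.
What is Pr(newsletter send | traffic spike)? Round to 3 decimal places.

Under noisy-OR, P(traffic spike | causes) = 1 − (1−0.06)·∏(1−qᵢ) over the active causes.
Numerator (weight on configurations with newsletter send): 0.189418 + 0.035051 = 0.224469
Normalizer over all consistent configurations: 0.06×0.72×0.86 + 0.53376×0.72×0.14 + 0.78662×0.28×0.86 + 0.894164×0.28×0.14 = 0.315424
P(newsletter send | traffic spike) = 0.224469/0.315424 ≈ 0.712

Pr(newsletter send | traffic spike) ≈ 0.712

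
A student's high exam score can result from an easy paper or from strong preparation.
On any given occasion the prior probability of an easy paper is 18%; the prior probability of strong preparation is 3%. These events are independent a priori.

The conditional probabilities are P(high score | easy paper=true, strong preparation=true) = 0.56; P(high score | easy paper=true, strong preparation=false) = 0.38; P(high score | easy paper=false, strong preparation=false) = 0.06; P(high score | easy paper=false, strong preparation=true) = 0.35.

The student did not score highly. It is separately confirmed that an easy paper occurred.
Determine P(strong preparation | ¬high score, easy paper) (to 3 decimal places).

P(strong preparation | ¬high score, easy paper) ≈ 0.021

For the numerator, keep only strong preparation=true terms: 0.44·0.03 = 0.013200
Denominator P(¬high score | easy paper): 0.62·0.97 + 0.44·0.03 = 0.614600
P(strong preparation | ¬high score, easy paper) = 0.013200/0.614600 ≈ 0.021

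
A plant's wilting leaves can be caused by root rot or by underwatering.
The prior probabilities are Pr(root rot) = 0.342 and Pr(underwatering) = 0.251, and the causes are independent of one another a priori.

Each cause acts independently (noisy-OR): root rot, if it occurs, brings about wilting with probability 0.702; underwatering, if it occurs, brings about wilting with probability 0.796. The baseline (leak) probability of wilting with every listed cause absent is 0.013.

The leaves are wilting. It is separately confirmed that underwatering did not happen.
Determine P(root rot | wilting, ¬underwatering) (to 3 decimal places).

Under noisy-OR, P(wilting | causes) = 1 − (1−0.013)·∏(1−qᵢ) over the active causes.
For the numerator, keep only root rot=true terms: 0.705874·0.342 = 0.241409
Denominator P(wilting | ¬underwatering): 0.013·0.658 + 0.705874·0.342 = 0.249963
Posterior = 0.241409 / 0.249963 ≈ 0.966

P(root rot | wilting, ¬underwatering) ≈ 0.966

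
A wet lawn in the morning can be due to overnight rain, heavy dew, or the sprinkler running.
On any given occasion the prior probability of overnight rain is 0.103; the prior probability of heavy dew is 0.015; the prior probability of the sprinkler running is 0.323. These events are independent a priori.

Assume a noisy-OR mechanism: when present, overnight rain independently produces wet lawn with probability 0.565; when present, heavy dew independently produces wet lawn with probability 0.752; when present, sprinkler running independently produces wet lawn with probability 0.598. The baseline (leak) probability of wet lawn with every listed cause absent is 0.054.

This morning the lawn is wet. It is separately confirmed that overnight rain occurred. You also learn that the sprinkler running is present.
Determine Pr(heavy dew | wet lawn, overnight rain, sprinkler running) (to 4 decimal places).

Pr(heavy dew | wet lawn, overnight rain, sprinkler running) ≈ 0.0172

Under noisy-OR, P(wet lawn | causes) = 1 − (1−0.054)·∏(1−qᵢ) over the active causes.
Numerator (weight on configurations with heavy dew): 0.958974*0.015 = 0.014385
The normalizing constant is 0.834573*0.985 + 0.958974*0.015 = 0.836439
Posterior = 0.014385 / 0.836439 ≈ 0.0172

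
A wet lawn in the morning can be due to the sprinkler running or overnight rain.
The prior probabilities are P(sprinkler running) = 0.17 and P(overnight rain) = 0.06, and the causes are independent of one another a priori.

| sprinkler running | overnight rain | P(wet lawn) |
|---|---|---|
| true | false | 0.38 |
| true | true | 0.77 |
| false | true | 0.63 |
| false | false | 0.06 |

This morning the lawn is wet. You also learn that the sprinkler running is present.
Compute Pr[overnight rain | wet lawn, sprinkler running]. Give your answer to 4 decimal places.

Weight on overnight rain=true, given the evidence: 0.77×0.06 = 0.046200
The normalizing constant is 0.38×0.94 + 0.77×0.06 = 0.403400
Posterior = 0.046200 / 0.403400 ≈ 0.1145

Pr[overnight rain | wet lawn, sprinkler running] ≈ 0.1145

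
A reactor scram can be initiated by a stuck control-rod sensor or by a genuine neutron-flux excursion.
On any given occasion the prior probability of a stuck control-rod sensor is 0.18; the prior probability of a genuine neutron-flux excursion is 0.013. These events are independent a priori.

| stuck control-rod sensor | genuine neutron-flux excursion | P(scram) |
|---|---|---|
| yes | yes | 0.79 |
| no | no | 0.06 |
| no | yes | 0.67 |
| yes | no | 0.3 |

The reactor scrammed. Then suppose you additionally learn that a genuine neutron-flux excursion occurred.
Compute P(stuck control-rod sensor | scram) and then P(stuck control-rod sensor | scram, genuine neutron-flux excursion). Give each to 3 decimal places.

P(stuck control-rod sensor | scram) ≈ 0.497; P(stuck control-rod sensor | scram, genuine neutron-flux excursion) ≈ 0.206

P(scram) = 0.06·0.82·0.987 + 0.67·0.82·0.013 + 0.3·0.18·0.987 + 0.79·0.18·0.013 = 0.048560 + 0.007142 + 0.053298 + 0.001849 = 0.110849
Restricting to configurations with stuck control-rod sensor present: 0.053298 + 0.001849 = 0.055147.
P(stuck control-rod sensor | scram) = 0.055147 / 0.110849 ≈ 0.497

Now condition on the additional information:
P(scram | genuine neutron-flux excursion) = 0.67*0.82 + 0.79*0.18 = 0.549400 + 0.142200 = 0.691600
Restricting to configurations with stuck control-rod sensor present: 0.79*0.18 = 0.142200.
P(stuck control-rod sensor | scram, genuine neutron-flux excursion) = 0.142200 / 0.691600 ≈ 0.206
This is intercausal reasoning (explaining away): once genuine neutron-flux excursion accounts for the scram, stuck control-rod sensor becomes less likely.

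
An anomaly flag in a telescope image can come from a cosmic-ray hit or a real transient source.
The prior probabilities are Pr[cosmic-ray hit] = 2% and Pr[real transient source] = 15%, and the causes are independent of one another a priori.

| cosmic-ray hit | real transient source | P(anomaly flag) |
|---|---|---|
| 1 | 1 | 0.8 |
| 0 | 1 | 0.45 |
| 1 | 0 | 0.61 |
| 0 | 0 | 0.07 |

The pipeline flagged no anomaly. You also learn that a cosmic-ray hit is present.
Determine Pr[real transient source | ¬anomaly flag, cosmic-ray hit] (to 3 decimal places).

Numerator (weight on configurations with real transient source): 0.2*0.15 = 0.030000
Denominator P(¬anomaly flag | cosmic-ray hit): 0.39*0.85 + 0.2*0.15 = 0.361500
Posterior = 0.030000 / 0.361500 ≈ 0.083

Pr[real transient source | ¬anomaly flag, cosmic-ray hit] ≈ 0.083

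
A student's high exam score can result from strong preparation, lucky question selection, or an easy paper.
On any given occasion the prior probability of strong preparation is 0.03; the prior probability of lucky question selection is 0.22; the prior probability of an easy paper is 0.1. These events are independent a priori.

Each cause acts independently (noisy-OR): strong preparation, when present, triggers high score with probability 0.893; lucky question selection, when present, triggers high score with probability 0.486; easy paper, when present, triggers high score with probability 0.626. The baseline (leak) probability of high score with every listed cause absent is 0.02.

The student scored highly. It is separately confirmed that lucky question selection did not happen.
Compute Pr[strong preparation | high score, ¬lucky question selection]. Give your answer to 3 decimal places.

Pr[strong preparation | high score, ¬lucky question selection] ≈ 0.255

Under noisy-OR, P(high score | causes) = 1 − (1−0.02)·∏(1−qᵢ) over the active causes.
Weight on strong preparation=true, given the evidence: 0.024169 + 0.002882 = 0.027051
Denominator P(high score | ¬lucky question selection): 0.02·0.97·0.9 + 0.63348·0.97·0.1 + 0.89514·0.03·0.9 + 0.960782·0.03·0.1 = 0.105959
P(strong preparation | high score, ¬lucky question selection) = 0.027051/0.105959 ≈ 0.255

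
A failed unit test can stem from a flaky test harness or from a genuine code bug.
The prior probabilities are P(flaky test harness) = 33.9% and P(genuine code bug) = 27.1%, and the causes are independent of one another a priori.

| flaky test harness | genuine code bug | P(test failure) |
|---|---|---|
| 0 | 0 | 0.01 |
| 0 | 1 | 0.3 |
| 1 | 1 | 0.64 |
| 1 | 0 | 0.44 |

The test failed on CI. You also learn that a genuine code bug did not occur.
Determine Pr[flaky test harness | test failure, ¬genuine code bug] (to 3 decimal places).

Weight on flaky test harness=true, given the evidence: 0.44×0.339 = 0.149160
The normalizing constant is 0.01×0.661 + 0.44×0.339 = 0.155770
P(flaky test harness | test failure, ¬genuine code bug) = 0.149160/0.155770 ≈ 0.958

Pr[flaky test harness | test failure, ¬genuine code bug] ≈ 0.958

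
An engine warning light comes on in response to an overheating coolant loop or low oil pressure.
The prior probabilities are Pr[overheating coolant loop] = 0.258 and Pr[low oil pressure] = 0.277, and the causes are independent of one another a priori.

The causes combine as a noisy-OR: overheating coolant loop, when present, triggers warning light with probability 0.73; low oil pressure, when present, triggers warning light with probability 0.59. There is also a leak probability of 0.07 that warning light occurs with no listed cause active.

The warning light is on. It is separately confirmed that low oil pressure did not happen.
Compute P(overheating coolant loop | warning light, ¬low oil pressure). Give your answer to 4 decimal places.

P(overheating coolant loop | warning light, ¬low oil pressure) ≈ 0.7881

Under noisy-OR, P(warning light | causes) = 1 − (1−0.07)·∏(1−qᵢ) over the active causes.
Enumerate both values of overheating coolant loop and weight by the priors:
  P(warning light | ¬low oil pressure) = 0.07*0.742 + 0.7489*0.258
        = 0.051940 + 0.193216 = 0.245156
The terms with overheating coolant loop present sum to 0.193216, so
  P(overheating coolant loop | warning light, ¬low oil pressure) = 0.193216 / 0.245156 ≈ 0.7881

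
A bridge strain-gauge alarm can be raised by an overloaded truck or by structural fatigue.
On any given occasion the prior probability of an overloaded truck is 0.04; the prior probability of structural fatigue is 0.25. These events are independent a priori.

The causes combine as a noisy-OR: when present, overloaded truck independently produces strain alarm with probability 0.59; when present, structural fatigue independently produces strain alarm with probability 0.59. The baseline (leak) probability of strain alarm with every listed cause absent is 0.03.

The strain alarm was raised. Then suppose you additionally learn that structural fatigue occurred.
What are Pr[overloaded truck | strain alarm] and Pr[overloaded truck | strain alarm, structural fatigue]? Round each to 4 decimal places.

Under noisy-OR, P(strain alarm | causes) = 1 − (1−0.03)·∏(1−qᵢ) over the active causes.
P(strain alarm) = 0.03*0.96*0.75 + 0.6023*0.96*0.25 + 0.6023*0.04*0.75 + 0.836943*0.04*0.25 = 0.021600 + 0.144552 + 0.018069 + 0.008369 = 0.192590
Of this, 0.026438 comes from 0.018069 + 0.008369 (the overloaded truck=true cases).
So P(overloaded truck | strain alarm) = 0.026438/0.192590 ≈ 0.1373.

Now condition on the additional information:
Weight on overloaded truck=true, given the evidence: 0.836943*0.04 = 0.033478
Normalizer over all consistent configurations: 0.6023*0.96 + 0.836943*0.04 = 0.611686
P(overloaded truck | strain alarm, structural fatigue) = 0.033478/0.611686 ≈ 0.0547

Pr[overloaded truck | strain alarm] ≈ 0.1373; Pr[overloaded truck | strain alarm, structural fatigue] ≈ 0.0547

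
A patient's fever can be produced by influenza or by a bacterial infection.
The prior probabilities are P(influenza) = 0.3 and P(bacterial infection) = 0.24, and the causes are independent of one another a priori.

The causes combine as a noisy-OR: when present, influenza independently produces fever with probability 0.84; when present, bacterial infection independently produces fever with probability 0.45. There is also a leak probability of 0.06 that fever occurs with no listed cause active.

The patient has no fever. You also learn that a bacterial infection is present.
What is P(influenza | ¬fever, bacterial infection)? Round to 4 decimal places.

Under noisy-OR, P(fever | causes) = 1 − (1−0.06)·∏(1−qᵢ) over the active causes.
Enumerate both values of influenza and weight by the priors:
  P(¬fever | bacterial infection) = 0.517×0.7 + 0.08272×0.3
        = 0.361900 + 0.024816 = 0.386716
Keeping only the influenza-present terms gives 0.024816, so
  P(influenza | ¬fever, bacterial infection) = 0.024816 / 0.386716 ≈ 0.0642

P(influenza | ¬fever, bacterial infection) ≈ 0.0642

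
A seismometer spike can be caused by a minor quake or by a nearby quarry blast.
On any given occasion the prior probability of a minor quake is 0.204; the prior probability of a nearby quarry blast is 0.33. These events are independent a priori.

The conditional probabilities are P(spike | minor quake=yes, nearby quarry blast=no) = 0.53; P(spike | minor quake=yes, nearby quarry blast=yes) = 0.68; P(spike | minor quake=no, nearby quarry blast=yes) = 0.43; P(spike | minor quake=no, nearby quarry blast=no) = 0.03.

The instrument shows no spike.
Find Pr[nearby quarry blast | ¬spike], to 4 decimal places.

By total probability over the 4 (minor quake, nearby quarry blast) configurations:
  P(¬spike) = 0.97·0.796·0.67 + 0.57·0.796·0.33 + 0.47·0.204·0.67 + 0.32·0.204·0.33
        = 0.517320 + 0.149728 + 0.064240 + 0.021542 = 0.752830
The terms with nearby quarry blast present sum to 0.171270, so
  P(nearby quarry blast | ¬spike) = 0.171270 / 0.752830 ≈ 0.2275

Pr[nearby quarry blast | ¬spike] ≈ 0.2275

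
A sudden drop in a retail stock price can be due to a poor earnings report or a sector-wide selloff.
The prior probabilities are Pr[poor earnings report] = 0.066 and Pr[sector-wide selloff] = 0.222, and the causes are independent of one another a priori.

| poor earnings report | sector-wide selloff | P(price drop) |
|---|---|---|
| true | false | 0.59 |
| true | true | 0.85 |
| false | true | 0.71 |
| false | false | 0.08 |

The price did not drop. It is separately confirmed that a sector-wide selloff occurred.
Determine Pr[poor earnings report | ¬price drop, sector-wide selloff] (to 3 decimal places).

Pr[poor earnings report | ¬price drop, sector-wide selloff] ≈ 0.035

Sum P(¬price drop|·) weighted by the priors over both values of poor earnings report:
  P(¬price drop | sector-wide selloff) = 0.29×0.934 + 0.15×0.066
        = 0.270860 + 0.009900 = 0.280760
Configurations with poor earnings report contribute 0.009900, so
  P(poor earnings report | ¬price drop, sector-wide selloff) = 0.009900 / 0.280760 ≈ 0.035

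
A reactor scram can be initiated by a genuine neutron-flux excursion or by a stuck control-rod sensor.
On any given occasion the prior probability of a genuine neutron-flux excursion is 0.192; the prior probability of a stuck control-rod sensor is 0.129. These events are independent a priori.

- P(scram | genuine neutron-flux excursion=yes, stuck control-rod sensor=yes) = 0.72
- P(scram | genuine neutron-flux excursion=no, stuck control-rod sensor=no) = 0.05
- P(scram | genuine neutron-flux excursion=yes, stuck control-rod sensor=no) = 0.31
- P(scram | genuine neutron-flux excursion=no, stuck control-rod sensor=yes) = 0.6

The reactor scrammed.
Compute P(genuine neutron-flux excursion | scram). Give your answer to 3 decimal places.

P(genuine neutron-flux excursion | scram) ≈ 0.416

P(scram) = 0.05·0.808·0.871 + 0.6·0.808·0.129 + 0.31·0.192·0.871 + 0.72·0.192·0.129 = 0.035188 + 0.062539 + 0.051842 + 0.017833 = 0.167402
Restricting to configurations with genuine neutron-flux excursion present: 0.051842 + 0.017833 = 0.069675.
P(genuine neutron-flux excursion | scram) = 0.069675 / 0.167402 ≈ 0.416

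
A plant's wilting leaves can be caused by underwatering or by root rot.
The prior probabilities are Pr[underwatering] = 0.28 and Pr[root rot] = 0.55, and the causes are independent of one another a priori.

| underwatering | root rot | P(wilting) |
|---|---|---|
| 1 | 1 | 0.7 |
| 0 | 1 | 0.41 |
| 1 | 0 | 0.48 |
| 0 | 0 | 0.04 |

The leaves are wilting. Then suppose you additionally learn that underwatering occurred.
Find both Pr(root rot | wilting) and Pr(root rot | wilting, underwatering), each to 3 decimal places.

By total probability over the 4 (underwatering, root rot) configurations:
  P(wilting) = 0.04*0.72*0.45 + 0.41*0.72*0.55 + 0.48*0.28*0.45 + 0.7*0.28*0.55
        = 0.012960 + 0.162360 + 0.060480 + 0.107800 = 0.343600
The terms with root rot present sum to 0.270160, so
  P(root rot | wilting) = 0.270160 / 0.343600 ≈ 0.786

With the extra evidence:
Enumerate both values of root rot and weight by the priors:
  P(wilting | underwatering) = 0.48*0.45 + 0.7*0.55
        = 0.216000 + 0.385000 = 0.601000
Configurations with root rot contribute 0.385000, so
  P(root rot | wilting, underwatering) = 0.385000 / 0.601000 ≈ 0.641
— underwatering explains away the evidence for root rot.

Pr(root rot | wilting) ≈ 0.786; Pr(root rot | wilting, underwatering) ≈ 0.641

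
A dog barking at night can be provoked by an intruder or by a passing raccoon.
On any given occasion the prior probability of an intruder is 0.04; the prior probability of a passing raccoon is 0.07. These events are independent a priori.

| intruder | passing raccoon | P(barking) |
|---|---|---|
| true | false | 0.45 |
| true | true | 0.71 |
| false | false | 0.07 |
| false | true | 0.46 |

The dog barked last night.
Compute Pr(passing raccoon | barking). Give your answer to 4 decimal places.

Sum P(barking|·) weighted by the priors over the 4 (intruder, passing raccoon) configurations:
  P(barking) = 0.07*0.96*0.93 + 0.46*0.96*0.07 + 0.45*0.04*0.93 + 0.71*0.04*0.07
        = 0.062496 + 0.030912 + 0.016740 + 0.001988 = 0.112136
Keeping only the passing raccoon-present terms gives 0.032900, so
  P(passing raccoon | barking) = 0.032900 / 0.112136 ≈ 0.2934

Pr(passing raccoon | barking) ≈ 0.2934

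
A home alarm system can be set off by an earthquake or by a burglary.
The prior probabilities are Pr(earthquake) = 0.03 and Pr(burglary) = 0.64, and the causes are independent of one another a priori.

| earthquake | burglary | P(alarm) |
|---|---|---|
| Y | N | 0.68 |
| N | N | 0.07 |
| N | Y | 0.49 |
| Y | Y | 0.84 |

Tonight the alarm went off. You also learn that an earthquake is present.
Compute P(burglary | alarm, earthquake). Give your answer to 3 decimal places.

P(burglary | alarm, earthquake) ≈ 0.687

Sum P(alarm|·) weighted by the priors over both values of burglary:
  P(alarm | earthquake) = 0.68·0.36 + 0.84·0.64
        = 0.244800 + 0.537600 = 0.782400
Keeping only the burglary-present terms gives 0.537600, so
  P(burglary | alarm, earthquake) = 0.537600 / 0.782400 ≈ 0.687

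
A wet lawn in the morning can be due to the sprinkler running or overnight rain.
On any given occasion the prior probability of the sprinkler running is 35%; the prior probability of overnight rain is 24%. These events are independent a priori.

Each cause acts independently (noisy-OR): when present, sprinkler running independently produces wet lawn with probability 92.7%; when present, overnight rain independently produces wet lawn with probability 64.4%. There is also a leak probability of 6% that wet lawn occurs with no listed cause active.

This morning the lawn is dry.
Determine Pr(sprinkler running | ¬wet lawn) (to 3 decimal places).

Under noisy-OR, P(wet lawn | causes) = 1 − (1−0.06)·∏(1−qᵢ) over the active causes.
Enumerate the 4 (sprinkler running, overnight rain) configurations and weight by the priors:
  P(¬wet lawn) = 0.94·0.65·0.76 + 0.33464·0.65·0.24 + 0.06862·0.35·0.76 + 0.024429·0.35·0.24
        = 0.464360 + 0.052204 + 0.018253 + 0.002052 = 0.536869
Configurations with sprinkler running contribute 0.020305, so
  P(sprinkler running | ¬wet lawn) = 0.020305 / 0.536869 ≈ 0.038

Pr(sprinkler running | ¬wet lawn) ≈ 0.038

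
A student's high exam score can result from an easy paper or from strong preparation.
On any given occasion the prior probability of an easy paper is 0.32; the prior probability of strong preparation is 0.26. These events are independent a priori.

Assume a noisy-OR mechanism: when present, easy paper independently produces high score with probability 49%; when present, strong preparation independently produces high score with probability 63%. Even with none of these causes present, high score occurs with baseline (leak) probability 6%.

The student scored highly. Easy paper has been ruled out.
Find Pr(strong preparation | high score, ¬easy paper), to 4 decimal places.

Pr(strong preparation | high score, ¬easy paper) ≈ 0.7925

Under noisy-OR, P(high score | causes) = 1 − (1−0.06)·∏(1−qᵢ) over the active causes.
P(high score | ¬easy paper) = 0.06×0.74 + 0.6522×0.26 = 0.044400 + 0.169572 = 0.213972
Of this, 0.169572 comes from 0.6522×0.26 (the strong preparation=true cases).
P(strong preparation | high score, ¬easy paper) = 0.169572 / 0.213972 ≈ 0.7925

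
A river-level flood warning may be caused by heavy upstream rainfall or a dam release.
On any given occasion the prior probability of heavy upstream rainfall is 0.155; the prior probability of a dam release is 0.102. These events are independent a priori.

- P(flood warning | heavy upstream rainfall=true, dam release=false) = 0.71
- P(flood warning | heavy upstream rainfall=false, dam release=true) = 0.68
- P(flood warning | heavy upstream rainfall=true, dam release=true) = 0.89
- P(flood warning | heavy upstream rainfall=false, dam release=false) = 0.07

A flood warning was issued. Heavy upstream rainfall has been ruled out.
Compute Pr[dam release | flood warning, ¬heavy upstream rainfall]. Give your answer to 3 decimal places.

Pr[dam release | flood warning, ¬heavy upstream rainfall] ≈ 0.525

Enumerate both values of dam release and weight by the priors:
  P(flood warning | ¬heavy upstream rainfall) = 0.07*0.898 + 0.68*0.102
        = 0.062860 + 0.069360 = 0.132220
Keeping only the dam release-present terms gives 0.069360, so
  P(dam release | flood warning, ¬heavy upstream rainfall) = 0.069360 / 0.132220 ≈ 0.525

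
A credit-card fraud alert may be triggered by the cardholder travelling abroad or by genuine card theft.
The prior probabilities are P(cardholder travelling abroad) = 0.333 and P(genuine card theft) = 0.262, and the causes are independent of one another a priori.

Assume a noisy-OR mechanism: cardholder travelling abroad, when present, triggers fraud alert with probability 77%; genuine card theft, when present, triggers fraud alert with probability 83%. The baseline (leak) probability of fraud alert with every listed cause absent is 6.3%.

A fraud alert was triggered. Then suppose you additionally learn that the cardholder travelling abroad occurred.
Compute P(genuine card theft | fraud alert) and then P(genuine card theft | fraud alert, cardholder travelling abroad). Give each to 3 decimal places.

P(genuine card theft | fraud alert) ≈ 0.508; P(genuine card theft | fraud alert, cardholder travelling abroad) ≈ 0.304

Under noisy-OR, P(fraud alert | causes) = 1 − (1−0.063)·∏(1−qᵢ) over the active causes.
Enumerate the 4 (cardholder travelling abroad, genuine card theft) configurations and weight by the priors:
  P(fraud alert) = 0.063·0.667·0.738 + 0.84071·0.667·0.262 + 0.78449·0.333·0.738 + 0.963363·0.333·0.262
        = 0.031011 + 0.146917 + 0.192792 + 0.084050 = 0.454770
Configurations with genuine card theft contribute 0.230967, so
  P(genuine card theft | fraud alert) = 0.230967 / 0.454770 ≈ 0.508

Now condition on the additional information:
P(fraud alert | cardholder travelling abroad) = 0.78449×0.738 + 0.963363×0.262 = 0.578954 + 0.252401 = 0.831355
Of this, 0.252401 comes from 0.963363×0.262 (the genuine card theft=true cases).
Hence the posterior is 0.252401/0.831355 ≈ 0.304.
The drop from 0.508 to 0.304 is the explaining-away (discounting) effect.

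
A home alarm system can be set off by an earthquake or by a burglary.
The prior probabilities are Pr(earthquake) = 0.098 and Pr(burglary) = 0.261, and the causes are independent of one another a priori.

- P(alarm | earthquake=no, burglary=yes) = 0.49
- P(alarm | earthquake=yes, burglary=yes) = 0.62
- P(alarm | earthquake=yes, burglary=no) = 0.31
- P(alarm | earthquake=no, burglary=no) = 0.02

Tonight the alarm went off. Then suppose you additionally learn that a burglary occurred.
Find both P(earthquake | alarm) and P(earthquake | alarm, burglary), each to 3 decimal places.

P(alarm) = 0.02×0.902×0.739 + 0.49×0.902×0.261 + 0.31×0.098×0.739 + 0.62×0.098×0.261 = 0.013332 + 0.115357 + 0.022451 + 0.015858 = 0.166998
Restricting to configurations with earthquake present: 0.022451 + 0.015858 = 0.038309.
So P(earthquake | alarm) = 0.038309/0.166998 ≈ 0.229.

Now condition on the additional information:
P(alarm | burglary) = 0.49*0.902 + 0.62*0.098 = 0.441980 + 0.060760 = 0.502740
Of this, 0.060760 comes from 0.62*0.098 (the earthquake=true cases).
So P(earthquake | alarm, burglary) = 0.060760/0.502740 ≈ 0.121.
— burglary explains away the evidence for earthquake.

P(earthquake | alarm) ≈ 0.229; P(earthquake | alarm, burglary) ≈ 0.121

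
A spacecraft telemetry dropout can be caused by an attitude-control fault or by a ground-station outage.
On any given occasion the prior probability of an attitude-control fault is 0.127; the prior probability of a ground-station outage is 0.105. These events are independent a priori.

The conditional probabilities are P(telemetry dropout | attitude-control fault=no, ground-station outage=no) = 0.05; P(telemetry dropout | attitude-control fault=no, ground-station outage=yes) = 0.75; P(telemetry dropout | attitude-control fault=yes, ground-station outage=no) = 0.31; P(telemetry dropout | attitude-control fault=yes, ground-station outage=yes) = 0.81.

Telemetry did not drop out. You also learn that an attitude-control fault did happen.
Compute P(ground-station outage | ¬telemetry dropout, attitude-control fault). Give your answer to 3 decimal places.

P(¬telemetry dropout | attitude-control fault) = 0.69·0.895 + 0.19·0.105 = 0.617550 + 0.019950 = 0.637500
The ground-station outage-present share is 0.19·0.105 = 0.019950.
Hence the posterior is 0.019950/0.637500 ≈ 0.031.

P(ground-station outage | ¬telemetry dropout, attitude-control fault) ≈ 0.031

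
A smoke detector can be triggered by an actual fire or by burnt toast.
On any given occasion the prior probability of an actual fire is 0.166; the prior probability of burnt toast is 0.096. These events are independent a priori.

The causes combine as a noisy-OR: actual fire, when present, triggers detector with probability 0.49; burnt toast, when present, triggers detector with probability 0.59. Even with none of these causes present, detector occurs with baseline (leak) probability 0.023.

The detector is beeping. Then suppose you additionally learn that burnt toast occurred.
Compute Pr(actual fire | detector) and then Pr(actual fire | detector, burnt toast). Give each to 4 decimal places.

Pr(actual fire | detector) ≈ 0.5738; Pr(actual fire | detector, burnt toast) ≈ 0.2090

Under noisy-OR, P(detector | causes) = 1 − (1−0.023)·∏(1−qᵢ) over the active causes.
Sum P(detector|·) weighted by the priors over the 4 (actual fire, burnt toast) configurations:
  P(detector) = 0.023·0.834·0.904 + 0.59943·0.834·0.096 + 0.50173·0.166·0.904 + 0.795709·0.166·0.096
        = 0.017341 + 0.047993 + 0.075292 + 0.012680 = 0.153306
Keeping only the actual fire-present terms gives 0.087972, so
  P(actual fire | detector) = 0.087972 / 0.153306 ≈ 0.5738

Now also conditioning on burnt toast=true:
P(detector | burnt toast) = 0.59943*0.834 + 0.795709*0.166 = 0.499925 + 0.132088 = 0.632013
The actual fire-present share is 0.795709*0.166 = 0.132088.
So P(actual fire | detector, burnt toast) = 0.132088/0.632013 ≈ 0.2090.
This is intercausal reasoning (explaining away): once burnt toast accounts for the detector, actual fire becomes less likely.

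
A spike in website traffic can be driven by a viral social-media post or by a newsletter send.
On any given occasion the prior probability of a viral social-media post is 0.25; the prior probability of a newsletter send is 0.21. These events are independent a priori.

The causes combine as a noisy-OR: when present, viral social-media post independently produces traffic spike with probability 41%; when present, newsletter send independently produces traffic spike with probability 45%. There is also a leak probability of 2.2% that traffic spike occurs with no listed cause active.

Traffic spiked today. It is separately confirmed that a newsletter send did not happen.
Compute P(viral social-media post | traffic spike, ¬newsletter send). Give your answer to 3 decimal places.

Under noisy-OR, P(traffic spike | causes) = 1 − (1−0.022)·∏(1−qᵢ) over the active causes.
Enumerate both values of viral social-media post and weight by the priors:
  P(traffic spike | ¬newsletter send) = 0.022*0.75 + 0.42298*0.25
        = 0.016500 + 0.105745 = 0.122245
Keeping only the viral social-media post-present terms gives 0.105745, so
  P(viral social-media post | traffic spike, ¬newsletter send) = 0.105745 / 0.122245 ≈ 0.865

P(viral social-media post | traffic spike, ¬newsletter send) ≈ 0.865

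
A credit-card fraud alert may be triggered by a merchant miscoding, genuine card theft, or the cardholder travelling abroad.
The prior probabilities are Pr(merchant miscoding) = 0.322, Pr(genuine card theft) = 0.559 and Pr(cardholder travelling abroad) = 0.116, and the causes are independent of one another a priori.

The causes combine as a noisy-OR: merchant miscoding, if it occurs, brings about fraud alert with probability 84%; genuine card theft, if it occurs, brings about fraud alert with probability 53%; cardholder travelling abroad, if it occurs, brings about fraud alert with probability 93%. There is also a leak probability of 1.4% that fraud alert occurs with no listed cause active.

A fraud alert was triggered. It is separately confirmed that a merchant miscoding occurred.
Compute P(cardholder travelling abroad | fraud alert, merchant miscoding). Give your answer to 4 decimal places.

P(cardholder travelling abroad | fraud alert, merchant miscoding) ≈ 0.1278

Under noisy-OR, P(fraud alert | causes) = 1 − (1−0.014)·∏(1−qᵢ) over the active causes.
P(fraud alert | merchant miscoding) = 0.84224·0.441·0.884 + 0.988957·0.441·0.116 + 0.925853·0.559·0.884 + 0.99481·0.559·0.116 = 0.328342 + 0.050591 + 0.457516 + 0.064507 = 0.900956
Of this, 0.115098 comes from 0.050591 + 0.064507 (the cardholder travelling abroad=true cases).
So P(cardholder travelling abroad | fraud alert, merchant miscoding) = 0.115098/0.900956 ≈ 0.1278.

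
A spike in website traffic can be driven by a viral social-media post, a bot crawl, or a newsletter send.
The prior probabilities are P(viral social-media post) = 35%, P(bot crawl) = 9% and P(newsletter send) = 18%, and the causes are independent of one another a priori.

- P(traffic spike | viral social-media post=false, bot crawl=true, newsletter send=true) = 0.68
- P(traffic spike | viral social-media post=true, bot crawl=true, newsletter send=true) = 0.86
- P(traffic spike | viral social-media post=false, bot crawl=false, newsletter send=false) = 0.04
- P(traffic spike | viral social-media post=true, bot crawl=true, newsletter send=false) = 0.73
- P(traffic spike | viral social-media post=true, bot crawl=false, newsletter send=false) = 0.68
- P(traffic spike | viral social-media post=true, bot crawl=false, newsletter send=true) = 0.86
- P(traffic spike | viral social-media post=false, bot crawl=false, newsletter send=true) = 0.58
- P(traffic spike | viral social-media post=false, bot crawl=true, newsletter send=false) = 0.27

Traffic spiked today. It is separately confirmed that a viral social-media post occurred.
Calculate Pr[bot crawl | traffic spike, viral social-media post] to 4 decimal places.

Pr[bot crawl | traffic spike, viral social-media post] ≈ 0.0947

Enumerate the 4 (bot crawl, newsletter send) configurations and weight by the priors:
  P(traffic spike | viral social-media post) = 0.68×0.91×0.82 + 0.86×0.91×0.18 + 0.73×0.09×0.82 + 0.86×0.09×0.18
        = 0.507416 + 0.140868 + 0.053874 + 0.013932 = 0.716090
Configurations with bot crawl contribute 0.067806, so
  P(bot crawl | traffic spike, viral social-media post) = 0.067806 / 0.716090 ≈ 0.0947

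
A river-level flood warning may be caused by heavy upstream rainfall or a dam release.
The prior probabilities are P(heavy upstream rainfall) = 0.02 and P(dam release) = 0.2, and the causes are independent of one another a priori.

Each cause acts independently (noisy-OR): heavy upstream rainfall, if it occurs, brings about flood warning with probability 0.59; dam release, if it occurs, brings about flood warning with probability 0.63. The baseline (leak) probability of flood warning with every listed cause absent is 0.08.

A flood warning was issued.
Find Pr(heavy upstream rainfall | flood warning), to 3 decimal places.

Under noisy-OR, P(flood warning | causes) = 1 − (1−0.08)·∏(1−qᵢ) over the active causes.
P(flood warning) = 0.08*0.98*0.8 + 0.6596*0.98*0.2 + 0.6228*0.02*0.8 + 0.860436*0.02*0.2 = 0.062720 + 0.129282 + 0.009965 + 0.003442 = 0.205409
Restricting to configurations with heavy upstream rainfall present: 0.009965 + 0.003442 = 0.013407.
Hence the posterior is 0.013407/0.205409 ≈ 0.065.

Pr(heavy upstream rainfall | flood warning) ≈ 0.065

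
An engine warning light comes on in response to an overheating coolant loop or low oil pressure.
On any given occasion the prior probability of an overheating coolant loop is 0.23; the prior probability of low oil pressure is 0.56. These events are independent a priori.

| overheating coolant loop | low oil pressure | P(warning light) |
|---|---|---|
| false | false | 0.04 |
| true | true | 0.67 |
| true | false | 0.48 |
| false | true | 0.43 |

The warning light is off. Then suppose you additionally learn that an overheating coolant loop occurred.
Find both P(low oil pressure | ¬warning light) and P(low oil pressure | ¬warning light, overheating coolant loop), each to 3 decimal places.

Enumerate the 4 (overheating coolant loop, low oil pressure) configurations and weight by the priors:
  P(¬warning light) = 0.96×0.77×0.44 + 0.57×0.77×0.56 + 0.52×0.23×0.44 + 0.33×0.23×0.56
        = 0.325248 + 0.245784 + 0.052624 + 0.042504 = 0.666160
Configurations with low oil pressure contribute 0.288288, so
  P(low oil pressure | ¬warning light) = 0.288288 / 0.666160 ≈ 0.433

Now condition on the additional information:
Enumerate both values of low oil pressure and weight by the priors:
  P(¬warning light | overheating coolant loop) = 0.52×0.44 + 0.33×0.56
        = 0.228800 + 0.184800 = 0.413600
Configurations with low oil pressure contribute 0.184800, so
  P(low oil pressure | ¬warning light, overheating coolant loop) = 0.184800 / 0.413600 ≈ 0.447

P(low oil pressure | ¬warning light) ≈ 0.433; P(low oil pressure | ¬warning light, overheating coolant loop) ≈ 0.447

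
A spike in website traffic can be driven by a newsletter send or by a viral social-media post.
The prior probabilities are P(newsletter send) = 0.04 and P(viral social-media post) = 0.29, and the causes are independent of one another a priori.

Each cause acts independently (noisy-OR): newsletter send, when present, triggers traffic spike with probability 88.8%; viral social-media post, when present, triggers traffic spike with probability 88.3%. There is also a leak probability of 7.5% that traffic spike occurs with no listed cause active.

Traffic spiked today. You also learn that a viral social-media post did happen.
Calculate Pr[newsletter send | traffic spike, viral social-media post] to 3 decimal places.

Under noisy-OR, P(traffic spike | causes) = 1 − (1−0.075)·∏(1−qᵢ) over the active causes.
P(traffic spike | viral social-media post) = 0.891775*0.96 + 0.987879*0.04 = 0.856104 + 0.039515 = 0.895619
Restricting to configurations with newsletter send present: 0.987879*0.04 = 0.039515.
P(newsletter send | traffic spike, viral social-media post) = 0.039515 / 0.895619 ≈ 0.044

Pr[newsletter send | traffic spike, viral social-media post] ≈ 0.044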